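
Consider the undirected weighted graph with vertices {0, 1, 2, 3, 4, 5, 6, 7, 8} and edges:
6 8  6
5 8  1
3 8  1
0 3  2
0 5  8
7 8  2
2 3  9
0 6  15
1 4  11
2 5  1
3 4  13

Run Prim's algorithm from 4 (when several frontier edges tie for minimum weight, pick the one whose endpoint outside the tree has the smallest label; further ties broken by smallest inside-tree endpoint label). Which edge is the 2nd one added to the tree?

Grow the tree from 4 using Prim:
Step 1: cheapest edge leaving the tree is 1 4 (11); add 1.
Step 2: cheapest edge leaving the tree is 3 4 (13); add 3.
Step 3: cheapest edge leaving the tree is 3 8 (1); add 8.
Step 4: cheapest edge leaving the tree is 5 8 (1); add 5.
Step 5: cheapest edge leaving the tree is 2 5 (1); add 2.
Step 6: cheapest edge leaving the tree is 0 3 (2); add 0.
Step 7: cheapest edge leaving the tree is 7 8 (2); add 7.
Step 8: cheapest edge leaving the tree is 6 8 (6); add 6.
The 2nd edge added is 3 4.

3-4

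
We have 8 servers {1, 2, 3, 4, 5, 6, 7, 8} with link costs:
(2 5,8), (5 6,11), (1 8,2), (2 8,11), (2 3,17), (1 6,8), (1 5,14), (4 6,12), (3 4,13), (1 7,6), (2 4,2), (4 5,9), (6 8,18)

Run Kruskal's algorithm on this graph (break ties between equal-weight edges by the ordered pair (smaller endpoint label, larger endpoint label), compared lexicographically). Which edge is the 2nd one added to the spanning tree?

Kruskal's algorithm — process edges by increasing weight (ties by edge label):
1 8 (2): add — endpoints in different components.
2 4 (2): add — endpoints in different components.
1 7 (6): add — endpoints in different components.
1 6 (8): add — endpoints in different components.
2 5 (8): add — endpoints in different components.
4 5 (9): skip — 4 and 5 already connected.
2 8 (11): add — endpoints in different components.
5 6 (11): skip — 5 and 6 already connected.
4 6 (12): skip — 4 and 6 already connected.
3 4 (13): add — endpoints in different components.
The 2nd edge added is 2 4.

2-4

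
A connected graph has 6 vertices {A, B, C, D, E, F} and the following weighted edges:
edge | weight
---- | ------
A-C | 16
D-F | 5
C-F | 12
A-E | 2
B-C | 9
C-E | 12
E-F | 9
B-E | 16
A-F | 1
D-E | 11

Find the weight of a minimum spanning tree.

29

Prim's algorithm from A:
Step 1: cheapest edge leaving the tree is A-F (1); add F.
Step 2: cheapest edge leaving the tree is A-E (2); add E.
Step 3: cheapest edge leaving the tree is D-F (5); add D.
Step 4: cheapest edge leaving the tree is C-E (12); add C.
Step 5: cheapest edge leaving the tree is B-C (9); add B.
MST edges: A-F, A-E, D-F, C-E, B-C; total weight 1+2+5+12+9 = 29.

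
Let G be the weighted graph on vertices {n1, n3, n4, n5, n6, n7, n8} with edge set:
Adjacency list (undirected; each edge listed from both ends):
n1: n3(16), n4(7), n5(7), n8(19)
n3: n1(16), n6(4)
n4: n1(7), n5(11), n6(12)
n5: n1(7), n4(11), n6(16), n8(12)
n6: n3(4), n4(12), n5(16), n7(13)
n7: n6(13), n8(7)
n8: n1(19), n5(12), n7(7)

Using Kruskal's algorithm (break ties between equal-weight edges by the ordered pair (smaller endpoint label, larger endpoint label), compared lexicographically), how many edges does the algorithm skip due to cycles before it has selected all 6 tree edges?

Kruskal's algorithm — process edges by increasing weight (ties by edge label):
n3—n6 (4): add. Components now {n3,n6} {n8} {n1} {n5} {n4} {n7}
n1—n4 (7): add. Components now {n3,n6} {n8} {n1,n4} {n5} {n7}
n1—n5 (7): add. Components now {n3,n6} {n8} {n1,n4,n5} {n7}
n7—n8 (7): add. Components now {n3,n6} {n7,n8} {n1,n4,n5}
n4—n5 (11): skip — n5 and n4 already connected.
n4—n6 (12): add. Components now {n1,n3,n4,n5,n6} {n7,n8}
n5—n8 (12): add. Components now {n1,n3,n4,n5,n6,n7,n8}
Edges rejected before the tree was complete: 1.

1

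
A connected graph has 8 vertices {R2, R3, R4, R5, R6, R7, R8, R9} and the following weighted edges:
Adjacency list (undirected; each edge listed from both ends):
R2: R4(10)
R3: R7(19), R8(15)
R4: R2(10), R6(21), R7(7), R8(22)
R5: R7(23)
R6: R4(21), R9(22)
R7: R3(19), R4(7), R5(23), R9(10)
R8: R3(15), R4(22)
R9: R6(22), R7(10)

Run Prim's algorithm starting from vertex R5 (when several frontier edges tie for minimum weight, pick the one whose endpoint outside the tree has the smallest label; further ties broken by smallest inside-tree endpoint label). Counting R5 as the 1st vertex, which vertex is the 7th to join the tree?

Prim's algorithm from R5:
Step 1: frontier [R5–R7 23] → take R5–R7 (23); add R7.
Step 2: frontier [R4–R7 7, R7–R9 10, R3–R7 19] → take R4–R7 (7); add R4.
Step 3: frontier [R2–R4 10, R4–R6 21, R4–R8 22, R7–R9 10, R3–R7 19] → take R2–R4 (10); add R2.
Step 4: frontier [R4–R6 21, R4–R8 22, R7–R9 10, R3–R7 19] → take R7–R9 (10); add R9.
Step 5: frontier [R4–R6 21, R4–R8 22, R3–R7 19, R6–R9 22] → take R3–R7 (19); add R3.
Step 6: frontier [R3–R8 15, R4–R6 21, R4–R8 22, R6–R9 22] → take R3–R8 (15); add R8.
Step 7: frontier [R4–R6 21, R6–R9 22] → take R4–R6 (21); add R6.
Vertex order: R5, R7, R4, R2, R9, R3, R8, R6. The 7th vertex is R8.

R8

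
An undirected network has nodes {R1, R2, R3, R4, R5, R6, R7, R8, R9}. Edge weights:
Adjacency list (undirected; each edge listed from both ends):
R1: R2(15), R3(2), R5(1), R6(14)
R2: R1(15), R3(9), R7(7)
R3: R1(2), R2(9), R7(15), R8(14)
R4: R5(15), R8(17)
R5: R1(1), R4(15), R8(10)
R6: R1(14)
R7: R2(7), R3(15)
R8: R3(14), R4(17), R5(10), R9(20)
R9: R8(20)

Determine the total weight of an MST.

78

Prim, starting at R1.
Step 1: frontier [R1–R5 1, R1–R3 2, R1–R6 14, R1–R2 15] → take R1–R5 (1); add R5.
Step 2: frontier [R1–R3 2, R1–R6 14, R1–R2 15, R5–R8 10, R4–R5 15] → take R1–R3 (2); add R3.
Step 3: frontier [R1–R6 14, R1–R2 15, R2–R3 9, R3–R8 14, R3–R7 15, R5–R8 10, R4–R5 15] → take R2–R3 (9); add R2.
Step 4: frontier [R1–R6 14, R2–R7 7, R3–R8 14, R3–R7 15, R5–R8 10, R4–R5 15] → take R2–R7 (7); add R7.
Step 5: frontier [R1–R6 14, R3–R8 14, R5–R8 10, R4–R5 15] → take R5–R8 (10); add R8.
Step 6: frontier [R1–R6 14, R4–R5 15, R4–R8 17, R8–R9 20] → take R1–R6 (14); add R6.
Step 7: frontier [R4–R5 15, R4–R8 17, R8–R9 20] → take R4–R5 (15); add R4.
Step 8: frontier [R8–R9 20] → take R8–R9 (20); add R9.
MST edges: R1–R5, R1–R3, R2–R3, R2–R7, R5–R8, R1–R6, R4–R5, R8–R9; total weight 1+2+9+7+10+14+15+20 = 78.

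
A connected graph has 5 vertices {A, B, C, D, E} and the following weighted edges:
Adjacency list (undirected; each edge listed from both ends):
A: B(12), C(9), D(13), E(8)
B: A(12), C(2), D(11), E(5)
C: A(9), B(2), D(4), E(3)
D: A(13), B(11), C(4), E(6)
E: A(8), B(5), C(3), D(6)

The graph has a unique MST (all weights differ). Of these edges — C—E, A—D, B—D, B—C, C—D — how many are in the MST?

3

Kruskal's algorithm — process edges by increasing weight (ties by edge label):
B—C (2): add. Components now {A} {B,C} {D} {E}
C—E (3): add. Components now {A} {B,C,E} {D}
C—D (4): add. Components now {A} {B,C,D,E}
B—E (5): skip — B and E already connected.
D—E (6): skip — D and E already connected.
A—E (8): add. Components now {A,B,C,D,E}
MST edge set: {B—C, C—E, C—D, A—E}.
Of the listed edges, {C—E, B—C, C—D} are in the MST → 3.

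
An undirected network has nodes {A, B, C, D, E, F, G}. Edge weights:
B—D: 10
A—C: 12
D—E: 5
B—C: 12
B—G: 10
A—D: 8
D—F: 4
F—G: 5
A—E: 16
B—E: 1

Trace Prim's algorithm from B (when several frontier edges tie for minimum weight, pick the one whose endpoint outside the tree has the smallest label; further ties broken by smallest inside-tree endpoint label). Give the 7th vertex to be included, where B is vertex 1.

C

Prim's algorithm from B:
Step 1: cheapest edge leaving the tree is B—E (1); add E.
Step 2: cheapest edge leaving the tree is D—E (5); add D.
Step 3: cheapest edge leaving the tree is D—F (4); add F.
Step 4: cheapest edge leaving the tree is F—G (5); add G.
Step 5: cheapest edge leaving the tree is A—D (8); add A.
Step 6: cheapest edge leaving the tree is A—C (12); add C.
Vertex order: B, E, D, F, G, A, C. The 7th vertex is C.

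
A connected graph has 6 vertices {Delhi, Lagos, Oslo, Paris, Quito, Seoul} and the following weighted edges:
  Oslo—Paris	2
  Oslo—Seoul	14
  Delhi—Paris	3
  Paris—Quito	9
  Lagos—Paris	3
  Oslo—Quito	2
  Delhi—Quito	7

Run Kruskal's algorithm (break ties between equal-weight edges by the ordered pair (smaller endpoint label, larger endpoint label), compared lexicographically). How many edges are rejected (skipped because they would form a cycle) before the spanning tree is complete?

Kruskal's algorithm — process edges by increasing weight (ties by edge label):
Oslo—Paris (2): add. Components now {Lagos} {Seoul} {Oslo,Paris} {Delhi} {Quito}
Oslo—Quito (2): add. Components now {Lagos} {Seoul} {Oslo,Paris,Quito} {Delhi}
Delhi—Paris (3): add. Components now {Lagos} {Seoul} {Delhi,Oslo,Paris,Quito}
Lagos—Paris (3): add. Components now {Delhi,Lagos,Oslo,Paris,Quito} {Seoul}
Delhi—Quito (7): skip — Delhi and Quito already connected.
Paris—Quito (9): skip — Paris and Quito already connected.
Oslo—Seoul (14): add. Components now {Delhi,Lagos,Oslo,Paris,Quito,Seoul}
Edges rejected before the tree was complete: 2.

2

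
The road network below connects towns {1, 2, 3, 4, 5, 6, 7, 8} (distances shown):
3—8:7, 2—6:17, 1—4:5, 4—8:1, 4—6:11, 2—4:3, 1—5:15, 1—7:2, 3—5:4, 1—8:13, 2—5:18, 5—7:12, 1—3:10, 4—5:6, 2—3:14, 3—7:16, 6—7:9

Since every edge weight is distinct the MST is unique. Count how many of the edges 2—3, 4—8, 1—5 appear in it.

Sort edges by weight, then run Kruskal:
4—8 (1): add — endpoints in different components.
1—7 (2): add — endpoints in different components.
2—4 (3): add — endpoints in different components.
3—5 (4): add — endpoints in different components.
1—4 (5): add — endpoints in different components.
4—5 (6): add — endpoints in different components.
3—8 (7): skip — 3 and 8 already connected.
6—7 (9): add — endpoints in different components.
MST edge set: {4—8, 1—7, 2—4, 3—5, 1—4, 4—5, 6—7}.
Of the listed edges, {4—8} are in the MST → 1.

1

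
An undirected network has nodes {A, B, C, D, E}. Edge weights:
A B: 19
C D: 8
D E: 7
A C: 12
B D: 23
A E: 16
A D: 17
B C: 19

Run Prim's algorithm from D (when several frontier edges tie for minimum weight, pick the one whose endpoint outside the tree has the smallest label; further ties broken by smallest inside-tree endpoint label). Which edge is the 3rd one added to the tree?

A-C

Prim, starting at D.
Step 1: frontier [D E 7, C D 8, A D 17, B D 23] → take D E (7); add E.
Step 2: frontier [C D 8, A D 17, B D 23, A E 16] → take C D (8); add C.
Step 3: frontier [A C 12, B C 19, A D 17, B D 23, A E 16] → take A C (12); add A.
Step 4: frontier [A B 19, B C 19, B D 23] → take A B (19); add B.
The 3rd edge added is A C.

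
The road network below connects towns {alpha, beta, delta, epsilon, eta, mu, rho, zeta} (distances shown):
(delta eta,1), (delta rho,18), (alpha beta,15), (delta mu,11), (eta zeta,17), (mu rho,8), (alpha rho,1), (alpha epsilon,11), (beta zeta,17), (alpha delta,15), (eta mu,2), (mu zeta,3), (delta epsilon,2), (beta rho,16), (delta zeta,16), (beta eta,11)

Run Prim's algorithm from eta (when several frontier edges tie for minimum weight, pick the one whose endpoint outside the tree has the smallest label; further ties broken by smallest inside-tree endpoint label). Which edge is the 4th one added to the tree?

Prim's algorithm from eta:
Step 1: cheapest edge leaving the tree is delta eta (1); add delta.
Step 2: cheapest edge leaving the tree is delta epsilon (2); add epsilon.
Step 3: cheapest edge leaving the tree is eta mu (2); add mu.
Step 4: cheapest edge leaving the tree is mu zeta (3); add zeta.
Step 5: cheapest edge leaving the tree is mu rho (8); add rho.
Step 6: cheapest edge leaving the tree is alpha rho (1); add alpha.
Step 7: cheapest edge leaving the tree is beta eta (11); add beta.
The 4th edge added is mu zeta.

mu-zeta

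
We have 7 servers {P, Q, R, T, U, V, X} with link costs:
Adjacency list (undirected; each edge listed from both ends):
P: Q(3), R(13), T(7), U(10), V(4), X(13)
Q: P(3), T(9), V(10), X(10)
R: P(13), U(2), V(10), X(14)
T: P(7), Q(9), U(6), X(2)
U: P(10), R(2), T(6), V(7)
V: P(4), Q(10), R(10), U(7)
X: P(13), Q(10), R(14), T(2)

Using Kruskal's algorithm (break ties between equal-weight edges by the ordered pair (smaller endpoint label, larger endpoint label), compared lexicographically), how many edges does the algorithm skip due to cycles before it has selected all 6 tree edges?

Sort edges by weight, then run Kruskal:
R—U (2): add — endpoints in different components.
T—X (2): add — endpoints in different components.
P—Q (3): add — endpoints in different components.
P—V (4): add — endpoints in different components.
T—U (6): add — endpoints in different components.
P—T (7): add — endpoints in different components.
Edges rejected before the tree was complete: 0.

0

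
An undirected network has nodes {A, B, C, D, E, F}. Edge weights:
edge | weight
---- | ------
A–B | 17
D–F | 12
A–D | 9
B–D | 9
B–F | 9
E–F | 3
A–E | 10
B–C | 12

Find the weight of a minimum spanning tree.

Grow the tree from D using Prim:
Step 1: frontier [A–D 9, B–D 9, D–F 12] → take A–D (9); add A.
Step 2: frontier [A–E 10, A–B 17, B–D 9, D–F 12] → take B–D (9); add B.
Step 3: frontier [A–E 10, B–F 9, B–C 12, D–F 12] → take B–F (9); add F.
Step 4: frontier [A–E 10, B–C 12, E–F 3] → take E–F (3); add E.
Step 5: frontier [B–C 12] → take B–C (12); add C.
MST edges: A–D, B–D, B–F, E–F, B–C; total weight 9+9+9+3+12 = 42.

42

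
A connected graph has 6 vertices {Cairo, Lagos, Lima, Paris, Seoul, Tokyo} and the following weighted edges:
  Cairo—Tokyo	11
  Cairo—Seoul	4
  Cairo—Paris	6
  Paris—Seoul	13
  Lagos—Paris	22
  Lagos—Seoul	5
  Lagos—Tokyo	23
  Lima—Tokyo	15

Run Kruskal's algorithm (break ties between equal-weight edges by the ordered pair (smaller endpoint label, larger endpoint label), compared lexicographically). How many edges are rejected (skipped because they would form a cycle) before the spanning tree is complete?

Kruskal: consider edges lightest-first.
Cairo—Seoul (4): add — endpoints in different components.
Lagos—Seoul (5): add — endpoints in different components.
Cairo—Paris (6): add — endpoints in different components.
Cairo—Tokyo (11): add — endpoints in different components.
Paris—Seoul (13): skip — Seoul and Paris already connected.
Lima—Tokyo (15): add — endpoints in different components.
Edges rejected before the tree was complete: 1.

1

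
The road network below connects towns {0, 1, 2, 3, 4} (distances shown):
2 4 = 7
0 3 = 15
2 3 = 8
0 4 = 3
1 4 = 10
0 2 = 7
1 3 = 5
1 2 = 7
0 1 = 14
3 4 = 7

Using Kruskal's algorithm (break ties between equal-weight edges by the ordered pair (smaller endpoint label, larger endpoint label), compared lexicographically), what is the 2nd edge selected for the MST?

1-3

Kruskal's algorithm — process edges by increasing weight (ties by edge label):
0 4 (3): add. Components now {0,4} {1} {2} {3}
1 3 (5): add. Components now {0,4} {1,3} {2}
0 2 (7): add. Components now {0,2,4} {1,3}
1 2 (7): add. Components now {0,1,2,3,4}
The 2nd edge added is 1 3.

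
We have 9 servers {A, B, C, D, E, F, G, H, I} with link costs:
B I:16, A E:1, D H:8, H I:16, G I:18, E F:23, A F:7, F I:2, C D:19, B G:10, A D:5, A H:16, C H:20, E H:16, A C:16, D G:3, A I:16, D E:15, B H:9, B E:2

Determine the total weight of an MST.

Sort edges by weight, then run Kruskal:
A E (1): add — endpoints in different components.
B E (2): add — endpoints in different components.
F I (2): add — endpoints in different components.
D G (3): add — endpoints in different components.
A D (5): add — endpoints in different components.
A F (7): add — endpoints in different components.
D H (8): add — endpoints in different components.
B H (9): skip — B and H already connected.
B G (10): skip — B and G already connected.
D E (15): skip — D and E already connected.
A C (16): add — endpoints in different components.
MST edges: A E, B E, F I, D G, A D, A F, D H, A C; total weight 1+2+2+3+5+7+8+16 = 44.

44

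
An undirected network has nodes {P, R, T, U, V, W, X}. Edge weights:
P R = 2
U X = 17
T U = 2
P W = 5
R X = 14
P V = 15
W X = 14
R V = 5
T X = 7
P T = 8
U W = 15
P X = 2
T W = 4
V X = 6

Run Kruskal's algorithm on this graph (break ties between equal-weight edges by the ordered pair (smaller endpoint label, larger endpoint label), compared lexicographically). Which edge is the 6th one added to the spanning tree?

R-V

Kruskal: consider edges lightest-first.
P R (2): add. Components now {U} {P,R} {W} {X} {T} {V}
P X (2): add. Components now {U} {P,R,X} {W} {T} {V}
T U (2): add. Components now {T,U} {P,R,X} {W} {V}
T W (4): add. Components now {T,U,W} {P,R,X} {V}
P W (5): add. Components now {P,R,T,U,W,X} {V}
R V (5): add. Components now {P,R,T,U,V,W,X}
The 6th edge added is R V.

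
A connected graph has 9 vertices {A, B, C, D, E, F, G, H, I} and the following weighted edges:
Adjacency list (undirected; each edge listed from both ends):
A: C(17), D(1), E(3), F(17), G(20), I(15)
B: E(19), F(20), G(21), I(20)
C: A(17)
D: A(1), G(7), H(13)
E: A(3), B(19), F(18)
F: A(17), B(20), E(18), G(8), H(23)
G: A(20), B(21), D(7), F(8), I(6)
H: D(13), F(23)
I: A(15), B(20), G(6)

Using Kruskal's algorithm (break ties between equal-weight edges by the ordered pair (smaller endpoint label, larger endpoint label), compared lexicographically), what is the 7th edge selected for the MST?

Sort edges by weight, then run Kruskal:
A D (1): add — endpoints in different components.
A E (3): add — endpoints in different components.
G I (6): add — endpoints in different components.
D G (7): add — endpoints in different components.
F G (8): add — endpoints in different components.
D H (13): add — endpoints in different components.
A I (15): skip — A and I already connected.
A C (17): add — endpoints in different components.
A F (17): skip — A and F already connected.
E F (18): skip — E and F already connected.
B E (19): add — endpoints in different components.
The 7th edge added is A C.

A-C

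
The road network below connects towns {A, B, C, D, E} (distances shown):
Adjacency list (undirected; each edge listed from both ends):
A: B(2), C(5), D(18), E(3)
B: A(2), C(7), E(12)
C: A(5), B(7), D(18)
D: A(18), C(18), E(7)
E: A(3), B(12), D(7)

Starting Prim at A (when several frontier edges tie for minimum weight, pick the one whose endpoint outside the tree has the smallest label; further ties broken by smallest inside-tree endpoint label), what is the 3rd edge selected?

A-C

Prim, starting at A.
Step 1: frontier [A–B 2, A–E 3, A–C 5, A–D 18] → take A–B (2); add B.
Step 2: frontier [A–E 3, A–C 5, A–D 18, B–C 7, B–E 12] → take A–E (3); add E.
Step 3: frontier [A–C 5, A–D 18, B–C 7, D–E 7] → take A–C (5); add C.
Step 4: frontier [A–D 18, C–D 18, D–E 7] → take D–E (7); add D.
The 3rd edge added is A–C.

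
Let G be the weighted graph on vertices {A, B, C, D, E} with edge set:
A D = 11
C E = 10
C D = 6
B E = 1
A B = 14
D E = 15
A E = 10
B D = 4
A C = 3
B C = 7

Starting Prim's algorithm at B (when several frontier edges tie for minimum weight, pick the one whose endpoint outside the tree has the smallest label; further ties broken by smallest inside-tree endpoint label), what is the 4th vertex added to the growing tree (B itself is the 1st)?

C

Prim's algorithm from B:
Step 1: frontier [B E 1, B D 4, B C 7, A B 14] → take B E (1); add E.
Step 2: frontier [B D 4, B C 7, A B 14, A E 10, C E 10, D E 15] → take B D (4); add D.
Step 3: frontier [B C 7, A B 14, C D 6, A D 11, A E 10, C E 10] → take C D (6); add C.
Step 4: frontier [A B 14, A C 3, A D 11, A E 10] → take A C (3); add A.
Vertex order: B, E, D, C, A. The 4th vertex is C.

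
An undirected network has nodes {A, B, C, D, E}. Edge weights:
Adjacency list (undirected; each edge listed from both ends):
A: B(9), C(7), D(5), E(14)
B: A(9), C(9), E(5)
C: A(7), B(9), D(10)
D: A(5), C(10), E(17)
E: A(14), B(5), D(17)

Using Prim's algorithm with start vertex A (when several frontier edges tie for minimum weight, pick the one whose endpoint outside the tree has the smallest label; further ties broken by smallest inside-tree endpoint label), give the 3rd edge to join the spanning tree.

Grow the tree from A using Prim:
Step 1: frontier [A–D 5, A–C 7, A–B 9, A–E 14] → take A–D (5); add D.
Step 2: frontier [A–C 7, A–B 9, A–E 14, C–D 10, D–E 17] → take A–C (7); add C.
Step 3: frontier [A–B 9, A–E 14, B–C 9, D–E 17] → take A–B (9); add B.
Step 4: frontier [A–E 14, B–E 5, D–E 17] → take B–E (5); add E.
The 3rd edge added is A–B.

A-B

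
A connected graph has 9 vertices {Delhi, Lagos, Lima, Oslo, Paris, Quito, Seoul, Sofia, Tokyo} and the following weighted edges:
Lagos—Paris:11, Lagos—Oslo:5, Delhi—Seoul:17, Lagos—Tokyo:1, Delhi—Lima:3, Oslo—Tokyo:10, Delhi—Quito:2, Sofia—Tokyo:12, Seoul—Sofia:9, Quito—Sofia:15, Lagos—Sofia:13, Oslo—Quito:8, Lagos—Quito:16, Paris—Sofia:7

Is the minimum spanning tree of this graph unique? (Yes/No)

Yes

Sort edges by weight, then run Kruskal:
Lagos—Tokyo (1): add — endpoints in different components.
Delhi—Quito (2): add — endpoints in different components.
Delhi—Lima (3): add — endpoints in different components.
Lagos—Oslo (5): add — endpoints in different components.
Paris—Sofia (7): add — endpoints in different components.
Oslo—Quito (8): add — endpoints in different components.
Seoul—Sofia (9): add — endpoints in different components.
Oslo—Tokyo (10): skip — Tokyo and Oslo already connected.
Lagos—Paris (11): add — endpoints in different components.
Every non-tree edge has weight strictly greater than the heaviest edge on the tree path between its endpoints, so the MST is unique.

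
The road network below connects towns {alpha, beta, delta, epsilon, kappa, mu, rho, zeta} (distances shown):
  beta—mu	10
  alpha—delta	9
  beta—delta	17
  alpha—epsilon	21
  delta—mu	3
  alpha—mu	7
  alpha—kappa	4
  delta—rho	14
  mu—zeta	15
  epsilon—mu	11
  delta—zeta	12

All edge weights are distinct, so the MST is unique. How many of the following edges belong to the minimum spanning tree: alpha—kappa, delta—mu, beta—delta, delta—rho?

Sort edges by weight, then run Kruskal:
delta—mu (3): add — endpoints in different components.
alpha—kappa (4): add — endpoints in different components.
alpha—mu (7): add — endpoints in different components.
alpha—delta (9): skip — alpha and delta already connected.
beta—mu (10): add — endpoints in different components.
epsilon—mu (11): add — endpoints in different components.
delta—zeta (12): add — endpoints in different components.
delta—rho (14): add — endpoints in different components.
MST edge set: {delta—mu, alpha—kappa, alpha—mu, beta—mu, epsilon—mu, delta—zeta, delta—rho}.
Of the listed edges, {alpha—kappa, delta—mu, delta—rho} are in the MST → 3.

3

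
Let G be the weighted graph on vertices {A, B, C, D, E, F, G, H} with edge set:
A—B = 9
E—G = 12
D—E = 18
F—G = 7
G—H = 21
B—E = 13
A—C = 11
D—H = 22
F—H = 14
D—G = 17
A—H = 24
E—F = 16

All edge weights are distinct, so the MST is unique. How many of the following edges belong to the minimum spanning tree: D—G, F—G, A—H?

2

Kruskal: consider edges lightest-first.
F—G (7): add — endpoints in different components.
A—B (9): add — endpoints in different components.
A—C (11): add — endpoints in different components.
E—G (12): add — endpoints in different components.
B—E (13): add — endpoints in different components.
F—H (14): add — endpoints in different components.
E—F (16): skip — E and F already connected.
D—G (17): add — endpoints in different components.
MST edge set: {F—G, A—B, A—C, E—G, B—E, F—H, D—G}.
Of the listed edges, {D—G, F—G} are in the MST → 2.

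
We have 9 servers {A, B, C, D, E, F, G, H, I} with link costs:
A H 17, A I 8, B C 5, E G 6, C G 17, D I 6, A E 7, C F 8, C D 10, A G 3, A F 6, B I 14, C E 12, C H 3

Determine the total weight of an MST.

Sort edges by weight, then run Kruskal:
A G (3): add — endpoints in different components.
C H (3): add — endpoints in different components.
B C (5): add — endpoints in different components.
A F (6): add — endpoints in different components.
D I (6): add — endpoints in different components.
E G (6): add — endpoints in different components.
A E (7): skip — A and E already connected.
A I (8): add — endpoints in different components.
C F (8): add — endpoints in different components.
MST edges: A G, C H, B C, A F, D I, E G, A I, C F; total weight 3+3+5+6+6+6+8+8 = 45.

45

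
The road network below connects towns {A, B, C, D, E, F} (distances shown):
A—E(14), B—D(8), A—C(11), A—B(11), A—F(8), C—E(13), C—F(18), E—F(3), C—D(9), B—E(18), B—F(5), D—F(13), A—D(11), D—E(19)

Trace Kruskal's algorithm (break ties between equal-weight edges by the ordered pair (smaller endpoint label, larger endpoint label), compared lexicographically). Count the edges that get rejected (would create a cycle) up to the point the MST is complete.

Kruskal: consider edges lightest-first.
E—F (3): add — endpoints in different components.
B—F (5): add — endpoints in different components.
A—F (8): add — endpoints in different components.
B—D (8): add — endpoints in different components.
C—D (9): add — endpoints in different components.
Edges rejected before the tree was complete: 0.

0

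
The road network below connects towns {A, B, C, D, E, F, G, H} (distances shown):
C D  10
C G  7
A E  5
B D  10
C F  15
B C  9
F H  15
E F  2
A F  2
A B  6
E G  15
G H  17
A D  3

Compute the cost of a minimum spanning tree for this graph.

44

Kruskal's algorithm — process edges by increasing weight (ties by edge label):
A F (2): add — endpoints in different components.
E F (2): add — endpoints in different components.
A D (3): add — endpoints in different components.
A E (5): skip — A and E already connected.
A B (6): add — endpoints in different components.
C G (7): add — endpoints in different components.
B C (9): add — endpoints in different components.
B D (10): skip — B and D already connected.
C D (10): skip — C and D already connected.
C F (15): skip — C and F already connected.
E G (15): skip — E and G already connected.
F H (15): add — endpoints in different components.
MST edges: A F, E F, A D, A B, C G, B C, F H; total weight 2+2+3+6+7+9+15 = 44.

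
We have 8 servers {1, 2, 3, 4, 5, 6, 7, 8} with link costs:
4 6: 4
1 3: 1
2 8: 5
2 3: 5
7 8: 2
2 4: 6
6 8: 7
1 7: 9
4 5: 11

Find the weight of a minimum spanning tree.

Kruskal: consider edges lightest-first.
1 3 (1): add — endpoints in different components.
7 8 (2): add — endpoints in different components.
4 6 (4): add — endpoints in different components.
2 3 (5): add — endpoints in different components.
2 8 (5): add — endpoints in different components.
2 4 (6): add — endpoints in different components.
6 8 (7): skip — 6 and 8 already connected.
1 7 (9): skip — 1 and 7 already connected.
4 5 (11): add — endpoints in different components.
MST edges: 1 3, 7 8, 4 6, 2 3, 2 8, 2 4, 4 5; total weight 1+2+4+5+5+6+11 = 34.

34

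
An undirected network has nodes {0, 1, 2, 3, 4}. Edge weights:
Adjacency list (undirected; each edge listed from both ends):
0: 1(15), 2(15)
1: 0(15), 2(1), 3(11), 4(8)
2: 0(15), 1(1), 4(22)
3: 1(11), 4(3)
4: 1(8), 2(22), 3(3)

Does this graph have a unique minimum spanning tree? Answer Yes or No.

Kruskal: consider edges lightest-first.
1–2 (1): add. Components now {0} {1,2} {3} {4}
3–4 (3): add. Components now {0} {1,2} {3,4}
1–4 (8): add. Components now {0} {1,2,3,4}
1–3 (11): skip — 1 and 3 already connected.
0–1 (15): add. Components now {0,1,2,3,4}
Non-tree edge 0–2 has weight 15, equal to the heaviest edge on its tree cycle — swapping gives another MST of the same weight. Not unique.

No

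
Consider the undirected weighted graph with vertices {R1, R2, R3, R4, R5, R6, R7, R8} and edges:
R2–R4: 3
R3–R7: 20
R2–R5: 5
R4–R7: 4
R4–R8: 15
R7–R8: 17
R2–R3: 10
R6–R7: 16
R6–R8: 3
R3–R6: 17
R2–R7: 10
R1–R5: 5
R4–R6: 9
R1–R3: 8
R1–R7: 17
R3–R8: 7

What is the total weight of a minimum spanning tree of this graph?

Kruskal: consider edges lightest-first.
R2–R4 (3): add — endpoints in different components.
R6–R8 (3): add — endpoints in different components.
R4–R7 (4): add — endpoints in different components.
R1–R5 (5): add — endpoints in different components.
R2–R5 (5): add — endpoints in different components.
R3–R8 (7): add — endpoints in different components.
R1–R3 (8): add — endpoints in different components.
MST edges: R2–R4, R6–R8, R4–R7, R1–R5, R2–R5, R3–R8, R1–R3; total weight 3+3+4+5+5+7+8 = 35.

35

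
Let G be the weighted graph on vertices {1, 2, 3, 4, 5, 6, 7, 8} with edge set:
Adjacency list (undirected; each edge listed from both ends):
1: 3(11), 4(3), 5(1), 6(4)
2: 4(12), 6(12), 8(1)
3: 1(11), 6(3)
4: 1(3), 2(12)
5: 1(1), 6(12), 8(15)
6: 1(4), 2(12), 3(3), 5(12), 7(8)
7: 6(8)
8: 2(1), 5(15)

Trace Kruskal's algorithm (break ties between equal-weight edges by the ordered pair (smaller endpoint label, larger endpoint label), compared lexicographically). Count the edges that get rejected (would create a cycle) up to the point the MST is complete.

Kruskal: consider edges lightest-first.
1-5 (1): add — endpoints in different components.
2-8 (1): add — endpoints in different components.
1-4 (3): add — endpoints in different components.
3-6 (3): add — endpoints in different components.
1-6 (4): add — endpoints in different components.
6-7 (8): add — endpoints in different components.
1-3 (11): skip — 1 and 3 already connected.
2-4 (12): add — endpoints in different components.
Edges rejected before the tree was complete: 1.

1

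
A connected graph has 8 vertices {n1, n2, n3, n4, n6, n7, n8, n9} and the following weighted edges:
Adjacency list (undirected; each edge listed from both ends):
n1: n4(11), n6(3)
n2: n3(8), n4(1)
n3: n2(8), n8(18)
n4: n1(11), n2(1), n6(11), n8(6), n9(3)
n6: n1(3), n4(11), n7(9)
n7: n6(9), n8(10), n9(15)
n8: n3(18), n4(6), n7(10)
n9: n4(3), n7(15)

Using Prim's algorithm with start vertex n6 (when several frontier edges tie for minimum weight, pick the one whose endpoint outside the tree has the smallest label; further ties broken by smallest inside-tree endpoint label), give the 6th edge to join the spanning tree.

n4-n9

Prim, starting at n6.
Step 1: cheapest edge leaving the tree is n1—n6 (3); add n1.
Step 2: cheapest edge leaving the tree is n6—n7 (9); add n7.
Step 3: cheapest edge leaving the tree is n7—n8 (10); add n8.
Step 4: cheapest edge leaving the tree is n4—n8 (6); add n4.
Step 5: cheapest edge leaving the tree is n2—n4 (1); add n2.
Step 6: cheapest edge leaving the tree is n4—n9 (3); add n9.
Step 7: cheapest edge leaving the tree is n2—n3 (8); add n3.
The 6th edge added is n4—n9.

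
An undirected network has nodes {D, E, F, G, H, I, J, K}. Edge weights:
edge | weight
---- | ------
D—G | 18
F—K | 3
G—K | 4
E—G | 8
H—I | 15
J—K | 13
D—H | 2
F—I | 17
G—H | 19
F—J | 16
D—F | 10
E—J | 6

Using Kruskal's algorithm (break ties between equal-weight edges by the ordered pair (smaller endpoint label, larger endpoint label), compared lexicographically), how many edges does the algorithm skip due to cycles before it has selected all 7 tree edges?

1

Sort edges by weight, then run Kruskal:
D—H (2): add — endpoints in different components.
F—K (3): add — endpoints in different components.
G—K (4): add — endpoints in different components.
E—J (6): add — endpoints in different components.
E—G (8): add — endpoints in different components.
D—F (10): add — endpoints in different components.
J—K (13): skip — J and K already connected.
H—I (15): add — endpoints in different components.
Edges rejected before the tree was complete: 1.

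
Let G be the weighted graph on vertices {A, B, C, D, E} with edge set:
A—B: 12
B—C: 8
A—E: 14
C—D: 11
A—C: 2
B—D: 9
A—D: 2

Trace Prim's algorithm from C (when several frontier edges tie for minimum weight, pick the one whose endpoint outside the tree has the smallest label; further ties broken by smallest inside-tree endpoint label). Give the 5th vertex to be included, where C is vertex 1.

E

Prim's algorithm from C:
Step 1: frontier [A—C 2, B—C 8, C—D 11] → take A—C (2); add A.
Step 2: frontier [A—D 2, A—B 12, A—E 14, B—C 8, C—D 11] → take A—D (2); add D.
Step 3: frontier [A—B 12, A—E 14, B—C 8, B—D 9] → take B—C (8); add B.
Step 4: frontier [A—E 14] → take A—E (14); add E.
Vertex order: C, A, D, B, E. The 5th vertex is E.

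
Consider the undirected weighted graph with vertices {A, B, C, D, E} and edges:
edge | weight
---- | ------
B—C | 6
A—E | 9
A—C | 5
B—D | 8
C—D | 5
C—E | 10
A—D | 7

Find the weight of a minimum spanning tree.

25

Prim's algorithm from C:
Step 1: frontier [A—C 5, C—D 5, B—C 6, C—E 10] → take A—C (5); add A.
Step 2: frontier [A—D 7, A—E 9, C—D 5, B—C 6, C—E 10] → take C—D (5); add D.
Step 3: frontier [A—E 9, B—C 6, C—E 10, B—D 8] → take B—C (6); add B.
Step 4: frontier [A—E 9, C—E 10] → take A—E (9); add E.
MST edges: A—C, C—D, B—C, A—E; total weight 5+5+6+9 = 25.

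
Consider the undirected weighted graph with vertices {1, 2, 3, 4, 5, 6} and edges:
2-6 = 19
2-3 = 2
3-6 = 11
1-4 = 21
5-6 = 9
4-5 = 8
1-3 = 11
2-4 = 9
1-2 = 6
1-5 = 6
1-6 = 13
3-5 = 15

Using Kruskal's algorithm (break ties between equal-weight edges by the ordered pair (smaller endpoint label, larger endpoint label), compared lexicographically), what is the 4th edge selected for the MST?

4-5

Kruskal: consider edges lightest-first.
2-3 (2): add — endpoints in different components.
1-2 (6): add — endpoints in different components.
1-5 (6): add — endpoints in different components.
4-5 (8): add — endpoints in different components.
2-4 (9): skip — 2 and 4 already connected.
5-6 (9): add — endpoints in different components.
The 4th edge added is 4-5.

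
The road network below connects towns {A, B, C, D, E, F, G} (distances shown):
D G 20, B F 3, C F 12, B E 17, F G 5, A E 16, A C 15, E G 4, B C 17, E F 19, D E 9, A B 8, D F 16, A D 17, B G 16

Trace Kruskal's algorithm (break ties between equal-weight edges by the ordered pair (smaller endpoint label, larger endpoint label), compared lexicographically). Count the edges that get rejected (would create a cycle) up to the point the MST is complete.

Kruskal: consider edges lightest-first.
B F (3): add. Components now {A} {B,F} {C} {D} {E} {G}
E G (4): add. Components now {A} {B,F} {C} {D} {E,G}
F G (5): add. Components now {A} {B,E,F,G} {C} {D}
A B (8): add. Components now {A,B,E,F,G} {C} {D}
D E (9): add. Components now {A,B,D,E,F,G} {C}
C F (12): add. Components now {A,B,C,D,E,F,G}
Edges rejected before the tree was complete: 0.

0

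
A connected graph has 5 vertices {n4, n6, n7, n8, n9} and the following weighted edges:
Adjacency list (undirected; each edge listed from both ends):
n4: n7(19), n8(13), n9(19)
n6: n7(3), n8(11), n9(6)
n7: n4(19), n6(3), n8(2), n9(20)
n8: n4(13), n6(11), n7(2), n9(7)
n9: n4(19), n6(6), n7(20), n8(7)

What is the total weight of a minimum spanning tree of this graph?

Grow the tree from n9 using Prim:
Step 1: cheapest edge leaving the tree is n6 n9 (6); add n6.
Step 2: cheapest edge leaving the tree is n6 n7 (3); add n7.
Step 3: cheapest edge leaving the tree is n7 n8 (2); add n8.
Step 4: cheapest edge leaving the tree is n4 n8 (13); add n4.
MST edges: n6 n9, n6 n7, n7 n8, n4 n8; total weight 6+3+2+13 = 24.

24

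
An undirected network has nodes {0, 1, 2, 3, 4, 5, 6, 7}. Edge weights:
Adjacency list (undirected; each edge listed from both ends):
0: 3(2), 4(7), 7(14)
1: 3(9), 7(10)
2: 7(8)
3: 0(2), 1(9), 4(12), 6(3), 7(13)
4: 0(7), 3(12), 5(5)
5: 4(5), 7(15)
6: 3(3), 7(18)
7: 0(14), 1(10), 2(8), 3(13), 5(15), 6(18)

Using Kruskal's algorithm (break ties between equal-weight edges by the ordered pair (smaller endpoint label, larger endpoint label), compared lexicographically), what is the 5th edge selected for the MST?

Kruskal: consider edges lightest-first.
0 3 (2): add — endpoints in different components.
3 6 (3): add — endpoints in different components.
4 5 (5): add — endpoints in different components.
0 4 (7): add — endpoints in different components.
2 7 (8): add — endpoints in different components.
1 3 (9): add — endpoints in different components.
1 7 (10): add — endpoints in different components.
The 5th edge added is 2 7.

2-7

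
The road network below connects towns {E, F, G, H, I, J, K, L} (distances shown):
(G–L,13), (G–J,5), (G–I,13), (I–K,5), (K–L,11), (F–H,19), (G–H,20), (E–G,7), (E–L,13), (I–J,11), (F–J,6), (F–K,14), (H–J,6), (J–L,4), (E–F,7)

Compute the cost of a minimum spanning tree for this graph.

Prim, starting at J.
Step 1: cheapest edge leaving the tree is J–L (4); add L.
Step 2: cheapest edge leaving the tree is G–J (5); add G.
Step 3: cheapest edge leaving the tree is F–J (6); add F.
Step 4: cheapest edge leaving the tree is H–J (6); add H.
Step 5: cheapest edge leaving the tree is E–F (7); add E.
Step 6: cheapest edge leaving the tree is I–J (11); add I.
Step 7: cheapest edge leaving the tree is I–K (5); add K.
MST edges: J–L, G–J, F–J, H–J, E–F, I–J, I–K; total weight 4+5+6+6+7+11+5 = 44.

44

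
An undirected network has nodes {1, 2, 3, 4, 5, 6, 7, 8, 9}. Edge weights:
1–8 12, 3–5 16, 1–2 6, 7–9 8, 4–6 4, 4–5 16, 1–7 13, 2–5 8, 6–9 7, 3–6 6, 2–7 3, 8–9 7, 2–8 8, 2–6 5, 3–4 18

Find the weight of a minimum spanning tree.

46

Kruskal's algorithm — process edges by increasing weight (ties by edge label):
2–7 (3): add — endpoints in different components.
4–6 (4): add — endpoints in different components.
2–6 (5): add — endpoints in different components.
1–2 (6): add — endpoints in different components.
3–6 (6): add — endpoints in different components.
6–9 (7): add — endpoints in different components.
8–9 (7): add — endpoints in different components.
2–5 (8): add — endpoints in different components.
MST edges: 2–7, 4–6, 2–6, 1–2, 3–6, 6–9, 8–9, 2–5; total weight 3+4+5+6+6+7+7+8 = 46.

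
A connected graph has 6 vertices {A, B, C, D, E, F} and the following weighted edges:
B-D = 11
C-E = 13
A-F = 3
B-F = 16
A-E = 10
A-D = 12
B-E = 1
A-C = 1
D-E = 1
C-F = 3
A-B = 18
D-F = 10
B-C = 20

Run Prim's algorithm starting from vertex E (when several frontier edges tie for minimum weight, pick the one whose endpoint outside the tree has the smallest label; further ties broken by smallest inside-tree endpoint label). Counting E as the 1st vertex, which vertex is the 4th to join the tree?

A

Grow the tree from E using Prim:
Step 1: cheapest edge leaving the tree is B-E (1); add B.
Step 2: cheapest edge leaving the tree is D-E (1); add D.
Step 3: cheapest edge leaving the tree is A-E (10); add A.
Step 4: cheapest edge leaving the tree is A-C (1); add C.
Step 5: cheapest edge leaving the tree is A-F (3); add F.
Vertex order: E, B, D, A, C, F. The 4th vertex is A.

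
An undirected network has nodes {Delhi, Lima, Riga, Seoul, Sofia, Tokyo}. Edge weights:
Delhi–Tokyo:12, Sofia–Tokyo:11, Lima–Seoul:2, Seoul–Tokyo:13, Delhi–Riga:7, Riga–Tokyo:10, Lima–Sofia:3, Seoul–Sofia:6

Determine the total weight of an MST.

Prim, starting at Seoul.
Step 1: cheapest edge leaving the tree is Lima–Seoul (2); add Lima.
Step 2: cheapest edge leaving the tree is Lima–Sofia (3); add Sofia.
Step 3: cheapest edge leaving the tree is Sofia–Tokyo (11); add Tokyo.
Step 4: cheapest edge leaving the tree is Riga–Tokyo (10); add Riga.
Step 5: cheapest edge leaving the tree is Delhi–Riga (7); add Delhi.
MST edges: Lima–Seoul, Lima–Sofia, Sofia–Tokyo, Riga–Tokyo, Delhi–Riga; total weight 2+3+11+10+7 = 33.

33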